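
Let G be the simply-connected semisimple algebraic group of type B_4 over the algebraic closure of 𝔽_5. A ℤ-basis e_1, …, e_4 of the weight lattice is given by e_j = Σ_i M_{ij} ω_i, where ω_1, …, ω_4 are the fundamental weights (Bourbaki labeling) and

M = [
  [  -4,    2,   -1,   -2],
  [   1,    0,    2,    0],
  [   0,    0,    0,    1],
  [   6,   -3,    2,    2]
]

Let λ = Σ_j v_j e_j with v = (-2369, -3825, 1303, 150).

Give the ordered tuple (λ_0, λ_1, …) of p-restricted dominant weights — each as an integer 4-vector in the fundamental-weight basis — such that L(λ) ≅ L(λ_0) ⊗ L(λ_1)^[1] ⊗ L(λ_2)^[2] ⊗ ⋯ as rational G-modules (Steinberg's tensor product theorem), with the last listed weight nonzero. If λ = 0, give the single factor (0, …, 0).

Compute c_i = Σ_j M_{ij} v_j with v = (-2369, -3825, 1303, 150):
  c_1 = -4*-2369 + 2*-3825 + -1*1303 + -2*150 = 223
  c_2 = 1*-2369 + 0*-3825 + 2*1303 + 0*150 = 237
  c_3 = 0*-2369 + 0*-3825 + 0*1303 + 1*150 = 150
  c_4 = 6*-2369 + -3*-3825 + 2*1303 + 2*150 = 167
Base-5 expansion of each c_i:
  c_1 = 223 = 3·5^0 + 4·5^1 + 3·5^2 + 1·5^3
  c_2 = 237 = 2·5^0 + 2·5^1 + 4·5^2 + 1·5^3
  c_3 = 150 = 0·5^0 + 0·5^1 + 1·5^2 + 1·5^3
  c_4 = 167 = 2·5^0 + 3·5^1 + 1·5^2 + 1·5^3
λ_0 = (3, 2, 0, 2)
λ_1 = (4, 2, 0, 3)
λ_2 = (3, 4, 1, 1)
λ_3 = (1, 1, 1, 1)

((3, 2, 0, 2), (4, 2, 0, 3), (3, 4, 1, 1), (1, 1, 1, 1))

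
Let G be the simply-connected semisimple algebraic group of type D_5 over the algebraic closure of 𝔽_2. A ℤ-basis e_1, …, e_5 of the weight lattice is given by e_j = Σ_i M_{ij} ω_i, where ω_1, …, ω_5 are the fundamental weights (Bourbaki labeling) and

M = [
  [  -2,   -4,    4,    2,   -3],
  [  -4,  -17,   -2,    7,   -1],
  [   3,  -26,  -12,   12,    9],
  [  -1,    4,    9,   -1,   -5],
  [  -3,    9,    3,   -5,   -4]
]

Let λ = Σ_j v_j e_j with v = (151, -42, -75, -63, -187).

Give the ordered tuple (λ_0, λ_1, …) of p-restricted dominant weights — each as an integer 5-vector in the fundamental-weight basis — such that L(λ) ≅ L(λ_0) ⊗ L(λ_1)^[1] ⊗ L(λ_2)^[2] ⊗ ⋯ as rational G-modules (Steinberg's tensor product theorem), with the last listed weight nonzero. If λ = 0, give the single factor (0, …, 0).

((1, 0, 0, 0, 1), (0, 1, 1, 0, 1), (0, 1, 1, 1, 1))

In the fundamental-weight basis, λ has coordinates c = M·v (v = (151, -42, -75, -63, -187)):
  c_1 = (-2)·(151) + (-4)·(-42) + (4)·(-75) + (2)·(-63) + (-3)·(-187) = 1
  c_2 = (-4)·(151) + (-17)·(-42) + (-2)·(-75) + (7)·(-63) + (-1)·(-187) = 6
  c_3 = (3)·(151) + (-26)·(-42) + (-12)·(-75) + (12)·(-63) + (9)·(-187) = 6
  c_4 = (-1)·(151) + (4)·(-42) + (9)·(-75) + (-1)·(-63) + (-5)·(-187) = 4
  c_5 = (-3)·(151) + (9)·(-42) + (3)·(-75) + (-5)·(-63) + (-4)·(-187) = 7
Base-2 expansion of each c_i:
  c_1 = 1 = 1·2^0
  c_2 = 6 = 0·2^0 + 1·2^1 + 1·2^2
  c_3 = 6 = 0·2^0 + 1·2^1 + 1·2^2
  c_4 = 4 = 0·2^0 + 0·2^1 + 1·2^2
  c_5 = 7 = 1·2^0 + 1·2^1 + 1·2^2
p-restricted factor λ_0 = (1, 0, 0, 0, 1)
p-restricted factor λ_1 = (0, 1, 1, 0, 1)
p-restricted factor λ_2 = (0, 1, 1, 1, 1)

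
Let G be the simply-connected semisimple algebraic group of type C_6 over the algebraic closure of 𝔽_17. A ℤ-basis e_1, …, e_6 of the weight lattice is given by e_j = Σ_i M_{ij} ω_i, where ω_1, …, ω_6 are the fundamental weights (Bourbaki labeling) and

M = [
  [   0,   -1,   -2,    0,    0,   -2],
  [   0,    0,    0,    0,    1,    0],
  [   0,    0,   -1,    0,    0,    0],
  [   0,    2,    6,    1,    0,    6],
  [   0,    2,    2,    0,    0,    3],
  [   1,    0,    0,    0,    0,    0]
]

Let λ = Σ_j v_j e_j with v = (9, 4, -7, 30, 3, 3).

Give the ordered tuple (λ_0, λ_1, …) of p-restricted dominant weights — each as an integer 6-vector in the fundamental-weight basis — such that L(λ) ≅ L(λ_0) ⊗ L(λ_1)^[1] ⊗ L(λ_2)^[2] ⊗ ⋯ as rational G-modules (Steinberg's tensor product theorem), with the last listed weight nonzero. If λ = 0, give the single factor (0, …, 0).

In the fundamental-weight basis, λ has coordinates c = M·v (v = (9, 4, -7, 30, 3, 3)):
  c_1 = 0*9 + -1*4 + -2*-7 + 0*30 + 0*3 + -2*3 = 4
  c_2 = 0*9 + 0*4 + 0*-7 + 0*30 + 1*3 + 0*3 = 3
  c_3 = 0*9 + 0*4 + -1*-7 + 0*30 + 0*3 + 0*3 = 7
  c_4 = 0*9 + 2*4 + 6*-7 + 1*30 + 0*3 + 6*3 = 14
  c_5 = 0*9 + 2*4 + 2*-7 + 0*30 + 0*3 + 3*3 = 3
  c_6 = 1*9 + 0*4 + 0*-7 + 0*30 + 0*3 + 0*3 = 9
Writing each c_i in base p = 17:
  c_1 = 4 = 4·17^0
  c_2 = 3 = 3·17^0
  c_3 = 7 = 7·17^0
  c_4 = 14 = 14·17^0
  c_5 = 3 = 3·17^0
  c_6 = 9 = 9·17^0
p-restricted factor λ_0 = (4, 3, 7, 14, 3, 9)

((4, 3, 7, 14, 3, 9),)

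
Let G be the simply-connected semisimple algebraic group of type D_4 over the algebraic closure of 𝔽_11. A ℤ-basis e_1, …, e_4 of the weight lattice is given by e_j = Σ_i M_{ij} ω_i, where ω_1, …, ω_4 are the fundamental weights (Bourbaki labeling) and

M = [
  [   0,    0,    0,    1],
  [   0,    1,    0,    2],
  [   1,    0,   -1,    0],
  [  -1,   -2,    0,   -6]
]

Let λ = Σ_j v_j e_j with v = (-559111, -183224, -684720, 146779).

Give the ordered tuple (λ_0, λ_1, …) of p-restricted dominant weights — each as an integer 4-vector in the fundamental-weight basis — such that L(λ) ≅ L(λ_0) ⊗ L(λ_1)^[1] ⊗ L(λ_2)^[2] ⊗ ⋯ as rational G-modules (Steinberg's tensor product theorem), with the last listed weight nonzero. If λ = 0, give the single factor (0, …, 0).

In the fundamental-weight basis, λ has coordinates c = M·v (v = (-559111, -183224, -684720, 146779)):
  c_1 = (0)·(-559111) + (0)·(-183224) + (0)·(-684720) + 1·146779 = 146779
  c_2 = (0)·(-559111) + (1)·(-183224) + (0)·(-684720) + 2·146779 = 110334
  c_3 = (1)·(-559111) + (0)·(-183224) + (-1)·(-684720) + 0·146779 = 125609
  c_4 = (-1)·(-559111) + (-2)·(-183224) + (0)·(-684720) + (-6)·(146779) = 44885
p = 11; digits c_i = Σ_j d_{ij}·11^j, 0 ≤ d_{ij} < 11:
  c_1 = 146779 = 6·11^0 + 0·11^1 + 3·11^2 + 0·11^3 + 10·11^4
  c_2 = 110334 = 4·11^0 + 9·11^1 + 9·11^2 + 5·11^3 + 7·11^4
  c_3 = 125609 = 0·11^0 + 1·11^1 + 4·11^2 + 6·11^3 + 8·11^4
  c_4 = 44885 = 5·11^0 + 10·11^1 + 7·11^2 + 0·11^3 + 3·11^4
p-restricted factor λ_0 = (6, 4, 0, 5)
p-restricted factor λ_1 = (0, 9, 1, 10)
p-restricted factor λ_2 = (3, 9, 4, 7)
p-restricted factor λ_3 = (0, 5, 6, 0)
p-restricted factor λ_4 = (10, 7, 8, 3)

((6, 4, 0, 5), (0, 9, 1, 10), (3, 9, 4, 7), (0, 5, 6, 0), (10, 7, 8, 3))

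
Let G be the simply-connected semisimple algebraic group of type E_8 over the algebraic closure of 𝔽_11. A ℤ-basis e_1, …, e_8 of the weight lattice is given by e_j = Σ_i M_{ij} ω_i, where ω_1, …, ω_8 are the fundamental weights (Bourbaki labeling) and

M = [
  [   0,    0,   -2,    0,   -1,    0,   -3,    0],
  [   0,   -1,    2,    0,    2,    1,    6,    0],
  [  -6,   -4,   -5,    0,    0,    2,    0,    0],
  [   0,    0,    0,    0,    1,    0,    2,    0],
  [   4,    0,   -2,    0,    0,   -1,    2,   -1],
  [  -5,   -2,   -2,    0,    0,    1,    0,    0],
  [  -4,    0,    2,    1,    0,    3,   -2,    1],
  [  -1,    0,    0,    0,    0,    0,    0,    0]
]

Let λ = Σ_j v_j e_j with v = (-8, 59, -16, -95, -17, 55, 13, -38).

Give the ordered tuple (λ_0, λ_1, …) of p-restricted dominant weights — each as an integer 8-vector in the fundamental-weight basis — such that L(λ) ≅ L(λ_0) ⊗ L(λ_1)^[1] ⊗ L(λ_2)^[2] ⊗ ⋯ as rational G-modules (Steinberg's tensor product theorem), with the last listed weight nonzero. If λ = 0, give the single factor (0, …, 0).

((10, 8, 2, 9, 9, 9, 6, 8),)

ω-coordinates c = M·v, v = (-8, 59, -16, -95, -17, 55, 13, -38):
  c_1 = 0*-8 + 0*59 + -2*-16 + 0*-95 + -1*-17 + 0*55 + -3*13 + 0*-38 = 10
  c_2 = 0*-8 + -1*59 + 2*-16 + 0*-95 + 2*-17 + 1*55 + 6*13 + 0*-38 = 8
  c_3 = -6*-8 + -4*59 + -5*-16 + 0*-95 + 0*-17 + 2*55 + 0*13 + 0*-38 = 2
  c_4 = 0*-8 + 0*59 + 0*-16 + 0*-95 + 1*-17 + 0*55 + 2*13 + 0*-38 = 9
  c_5 = 4*-8 + 0*59 + -2*-16 + 0*-95 + 0*-17 + -1*55 + 2*13 + -1*-38 = 9
  c_6 = -5*-8 + -2*59 + -2*-16 + 0*-95 + 0*-17 + 1*55 + 0*13 + 0*-38 = 9
  c_7 = -4*-8 + 0*59 + 2*-16 + 1*-95 + 0*-17 + 3*55 + -2*13 + 1*-38 = 6
  c_8 = -1*-8 + 0*59 + 0*-16 + 0*-95 + 0*-17 + 0*55 + 0*13 + 0*-38 = 8
Writing each c_i in base p = 11:
  c_1 = 10 = 10·11^0
  c_2 = 8 = 8·11^0
  c_3 = 2 = 2·11^0
  c_4 = 9 = 9·11^0
  c_5 = 9 = 9·11^0
  c_6 = 9 = 9·11^0
  c_7 = 6 = 6·11^0
  c_8 = 8 = 8·11^0
λ_0 = (10, 8, 2, 9, 9, 9, 6, 8)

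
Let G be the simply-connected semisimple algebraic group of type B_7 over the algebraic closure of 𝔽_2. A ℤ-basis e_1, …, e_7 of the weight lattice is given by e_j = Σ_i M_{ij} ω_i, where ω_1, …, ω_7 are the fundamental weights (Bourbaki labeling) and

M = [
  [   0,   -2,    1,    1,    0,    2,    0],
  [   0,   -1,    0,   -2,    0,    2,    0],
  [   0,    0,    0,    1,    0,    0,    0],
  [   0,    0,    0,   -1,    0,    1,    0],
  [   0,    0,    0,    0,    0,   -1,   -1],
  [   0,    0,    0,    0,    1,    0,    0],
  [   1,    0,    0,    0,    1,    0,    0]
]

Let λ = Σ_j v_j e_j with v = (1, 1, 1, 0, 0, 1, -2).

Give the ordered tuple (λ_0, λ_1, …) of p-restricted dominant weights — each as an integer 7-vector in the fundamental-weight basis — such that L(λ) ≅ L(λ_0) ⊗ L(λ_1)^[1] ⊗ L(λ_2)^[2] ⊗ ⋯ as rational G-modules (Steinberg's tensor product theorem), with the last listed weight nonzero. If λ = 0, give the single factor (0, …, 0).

((1, 1, 0, 1, 1, 0, 1),)

Converting to the ω-basis (c_i = row i of M dotted with v = (1, 1, 1, 0, 0, 1, -2)):
  c_1 = 0·1 + (-2)·(1) + 1·1 + 1·0 + 0·0 + 2·1 + (0)·(-2) = 1
  c_2 = 0·1 + (-1)·(1) + 0·1 + (-2)·(0) + 0·0 + 2·1 + (0)·(-2) = 1
  c_3 = 0·1 + 0·1 + 0·1 + 1·0 + 0·0 + 0·1 + (0)·(-2) = 0
  c_4 = 0·1 + 0·1 + 0·1 + (-1)·(0) + 0·0 + 1·1 + (0)·(-2) = 1
  c_5 = 0·1 + 0·1 + 0·1 + 0·0 + 0·0 + (-1)·(1) + (-1)·(-2) = 1
  c_6 = 0·1 + 0·1 + 0·1 + 0·0 + 1·0 + 0·1 + (0)·(-2) = 0
  c_7 = 1·1 + 0·1 + 0·1 + 0·0 + 1·0 + 0·1 + (0)·(-2) = 1
Writing each c_i in base p = 2:
  c_1 = 1 = 1·2^0
  c_2 = 1 = 1·2^0
  c_3 = 0
  c_4 = 1 = 1·2^0
  c_5 = 1 = 1·2^0
  c_6 = 0
  c_7 = 1 = 1·2^0
p-restricted factor λ_0 = (1, 1, 0, 1, 1, 0, 1)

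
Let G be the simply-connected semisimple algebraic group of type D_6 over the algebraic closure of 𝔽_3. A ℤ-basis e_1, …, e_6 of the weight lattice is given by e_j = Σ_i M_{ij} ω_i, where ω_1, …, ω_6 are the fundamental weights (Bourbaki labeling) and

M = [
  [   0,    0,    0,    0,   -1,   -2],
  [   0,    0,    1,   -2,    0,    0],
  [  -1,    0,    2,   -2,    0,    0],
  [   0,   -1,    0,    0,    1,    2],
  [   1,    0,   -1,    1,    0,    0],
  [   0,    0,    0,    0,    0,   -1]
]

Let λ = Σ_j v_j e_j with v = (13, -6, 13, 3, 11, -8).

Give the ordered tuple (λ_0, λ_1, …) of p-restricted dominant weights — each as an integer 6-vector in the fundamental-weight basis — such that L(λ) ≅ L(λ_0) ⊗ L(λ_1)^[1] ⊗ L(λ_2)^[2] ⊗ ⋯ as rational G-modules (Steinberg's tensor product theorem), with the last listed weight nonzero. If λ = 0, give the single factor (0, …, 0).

((2, 1, 1, 1, 0, 2), (1, 2, 2, 0, 1, 2))

In the fundamental-weight basis, λ has coordinates c = M·v (v = (13, -6, 13, 3, 11, -8)):
  c_1 = 0*13 + 0*-6 + 0*13 + 0*3 + -1*11 + -2*-8 = 5
  c_2 = 0*13 + 0*-6 + 1*13 + -2*3 + 0*11 + 0*-8 = 7
  c_3 = -1*13 + 0*-6 + 2*13 + -2*3 + 0*11 + 0*-8 = 7
  c_4 = 0*13 + -1*-6 + 0*13 + 0*3 + 1*11 + 2*-8 = 1
  c_5 = 1*13 + 0*-6 + -1*13 + 1*3 + 0*11 + 0*-8 = 3
  c_6 = 0*13 + 0*-6 + 0*13 + 0*3 + 0*11 + -1*-8 = 8
Expand coordinatewise in base 3:
  c_1 = 5 = 2·3^0 + 1·3^1
  c_2 = 7 = 1·3^0 + 2·3^1
  c_3 = 7 = 1·3^0 + 2·3^1
  c_4 = 1 = 1·3^0
  c_5 = 3 = 0·3^0 + 1·3^1
  c_6 = 8 = 2·3^0 + 2·3^1
Factor λ_0 = (2, 1, 1, 1, 0, 2)
Factor λ_1 = (1, 2, 2, 0, 1, 2)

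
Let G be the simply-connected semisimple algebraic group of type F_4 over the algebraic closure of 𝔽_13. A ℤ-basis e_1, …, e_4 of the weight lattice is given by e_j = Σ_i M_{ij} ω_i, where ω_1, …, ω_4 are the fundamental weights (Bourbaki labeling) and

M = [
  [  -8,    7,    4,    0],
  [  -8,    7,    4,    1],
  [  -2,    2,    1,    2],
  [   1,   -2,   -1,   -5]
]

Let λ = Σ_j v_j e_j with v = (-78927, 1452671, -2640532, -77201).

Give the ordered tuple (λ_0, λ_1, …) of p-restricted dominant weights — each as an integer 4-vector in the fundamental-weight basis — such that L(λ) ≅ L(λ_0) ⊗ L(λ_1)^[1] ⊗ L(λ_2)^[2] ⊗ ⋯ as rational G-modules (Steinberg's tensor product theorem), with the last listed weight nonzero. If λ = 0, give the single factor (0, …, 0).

Change of basis e → ω: c = M·v where v = (-78927, 1452671, -2640532, -77201):
  c_1 = (-8)·(-78927) + (7)·(1452671) + (4)·(-2640532) + (0)·(-77201) = 237985
  c_2 = (-8)·(-78927) + (7)·(1452671) + (4)·(-2640532) + (1)·(-77201) = 160784
  c_3 = (-2)·(-78927) + (2)·(1452671) + (1)·(-2640532) + (2)·(-77201) = 268262
  c_4 = (1)·(-78927) + (-2)·(1452671) + (-1)·(-2640532) + (-5)·(-77201) = 42268
Writing each c_i in base p = 13:
  c_1 = 237985 = 7·13^0 + 2·13^1 + 4·13^2 + 4·13^3 + 8·13^4
  c_2 = 160784 = 0·13^0 + 5·13^1 + 2·13^2 + 8·13^3 + 5·13^4
  c_3 = 268262 = 7·13^0 + 4·13^1 + 1·13^2 + 5·13^3 + 9·13^4
  c_4 = 42268 = 5·13^0 + 1·13^1 + 3·13^2 + 6·13^3 + 1·13^4
p-restricted factor λ_0 = (7, 0, 7, 5)
p-restricted factor λ_1 = (2, 5, 4, 1)
p-restricted factor λ_2 = (4, 2, 1, 3)
p-restricted factor λ_3 = (4, 8, 5, 6)
p-restricted factor λ_4 = (8, 5, 9, 1)

((7, 0, 7, 5), (2, 5, 4, 1), (4, 2, 1, 3), (4, 8, 5, 6), (8, 5, 9, 1))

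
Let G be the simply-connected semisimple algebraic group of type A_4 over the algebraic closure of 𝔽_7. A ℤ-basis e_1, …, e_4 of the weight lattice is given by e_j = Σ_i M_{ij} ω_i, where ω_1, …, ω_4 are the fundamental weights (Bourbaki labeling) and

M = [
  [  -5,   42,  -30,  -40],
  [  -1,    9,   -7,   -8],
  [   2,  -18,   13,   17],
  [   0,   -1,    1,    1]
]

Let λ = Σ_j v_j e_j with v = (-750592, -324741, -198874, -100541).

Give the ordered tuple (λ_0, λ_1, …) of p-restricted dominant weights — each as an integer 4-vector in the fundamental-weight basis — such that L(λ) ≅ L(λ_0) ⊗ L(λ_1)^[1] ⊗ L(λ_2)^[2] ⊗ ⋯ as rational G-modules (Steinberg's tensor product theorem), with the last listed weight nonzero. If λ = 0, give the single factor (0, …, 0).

ω-coordinates c = M·v, v = (-750592, -324741, -198874, -100541):
  c_1 = -5*-750592 + 42*-324741 + -30*-198874 + -40*-100541 = 101698
  c_2 = -1*-750592 + 9*-324741 + -7*-198874 + -8*-100541 = 24369
  c_3 = 2*-750592 + -18*-324741 + 13*-198874 + 17*-100541 = 49595
  c_4 = 0*-750592 + -1*-324741 + 1*-198874 + 1*-100541 = 25326
p = 7; digits c_i = Σ_j d_{ij}·7^j, 0 ≤ d_{ij} < 7:
  c_1 = 101698 = 2·7^0 + 3·7^1 + 3·7^2 + 2·7^3 + 0·7^4 + 6·7^5
  c_2 = 24369 = 2·7^0 + 2·7^1 + 0·7^2 + 1·7^3 + 3·7^4 + 1·7^5
  c_3 = 49595 = 0·7^0 + 1·7^1 + 4·7^2 + 4·7^3 + 6·7^4 + 2·7^5
  c_4 = 25326 = 0·7^0 + 6·7^1 + 5·7^2 + 3·7^3 + 3·7^4 + 1·7^5
Factor λ_0 = (2, 2, 0, 0)
Factor λ_1 = (3, 2, 1, 6)
Factor λ_2 = (3, 0, 4, 5)
Factor λ_3 = (2, 1, 4, 3)
Factor λ_4 = (0, 3, 6, 3)
Factor λ_5 = (6, 1, 2, 1)

((2, 2, 0, 0), (3, 2, 1, 6), (3, 0, 4, 5), (2, 1, 4, 3), (0, 3, 6, 3), (6, 1, 2, 1))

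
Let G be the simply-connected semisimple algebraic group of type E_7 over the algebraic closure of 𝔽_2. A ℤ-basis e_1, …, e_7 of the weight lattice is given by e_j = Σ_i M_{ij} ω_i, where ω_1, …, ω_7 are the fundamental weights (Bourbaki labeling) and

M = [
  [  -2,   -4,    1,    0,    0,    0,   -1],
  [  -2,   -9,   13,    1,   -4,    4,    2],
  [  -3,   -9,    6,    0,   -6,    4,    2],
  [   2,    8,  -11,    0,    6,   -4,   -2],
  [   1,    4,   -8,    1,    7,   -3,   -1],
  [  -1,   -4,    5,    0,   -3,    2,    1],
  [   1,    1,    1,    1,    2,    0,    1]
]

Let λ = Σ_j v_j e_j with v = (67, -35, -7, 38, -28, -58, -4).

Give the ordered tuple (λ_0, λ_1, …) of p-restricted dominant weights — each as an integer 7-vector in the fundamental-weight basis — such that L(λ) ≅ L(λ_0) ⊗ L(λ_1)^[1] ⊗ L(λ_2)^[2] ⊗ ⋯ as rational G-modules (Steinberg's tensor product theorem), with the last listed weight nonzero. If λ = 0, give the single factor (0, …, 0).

Converting to the ω-basis (c_i = row i of M dotted with v = (67, -35, -7, 38, -28, -58, -4)):
  c_1 = (-2)·(67) + (-4)·(-35) + (1)·(-7) + 0·38 + (0)·(-28) + (0)·(-58) + (-1)·(-4) = 3
  c_2 = (-2)·(67) + (-9)·(-35) + (13)·(-7) + 1·38 + (-4)·(-28) + (4)·(-58) + (2)·(-4) = 0
  c_3 = (-3)·(67) + (-9)·(-35) + (6)·(-7) + 0·38 + (-6)·(-28) + (4)·(-58) + (2)·(-4) = 0
  c_4 = 2·67 + (8)·(-35) + (-11)·(-7) + 0·38 + (6)·(-28) + (-4)·(-58) + (-2)·(-4) = 3
  c_5 = 1·67 + (4)·(-35) + (-8)·(-7) + 1·38 + (7)·(-28) + (-3)·(-58) + (-1)·(-4) = 3
  c_6 = (-1)·(67) + (-4)·(-35) + (5)·(-7) + 0·38 + (-3)·(-28) + (2)·(-58) + (1)·(-4) = 2
  c_7 = 1·67 + (1)·(-35) + (1)·(-7) + 1·38 + (2)·(-28) + (0)·(-58) + (1)·(-4) = 3
p = 2; digits c_i = Σ_j d_{ij}·2^j, 0 ≤ d_{ij} < 2:
  c_1 = 3 = 1·2^0 + 1·2^1
  c_2 = 0
  c_3 = 0
  c_4 = 3 = 1·2^0 + 1·2^1
  c_5 = 3 = 1·2^0 + 1·2^1
  c_6 = 2 = 0·2^0 + 1·2^1
  c_7 = 3 = 1·2^0 + 1·2^1
λ_0 = (1, 0, 0, 1, 1, 0, 1)
λ_1 = (1, 0, 0, 1, 1, 1, 1)

((1, 0, 0, 1, 1, 0, 1), (1, 0, 0, 1, 1, 1, 1))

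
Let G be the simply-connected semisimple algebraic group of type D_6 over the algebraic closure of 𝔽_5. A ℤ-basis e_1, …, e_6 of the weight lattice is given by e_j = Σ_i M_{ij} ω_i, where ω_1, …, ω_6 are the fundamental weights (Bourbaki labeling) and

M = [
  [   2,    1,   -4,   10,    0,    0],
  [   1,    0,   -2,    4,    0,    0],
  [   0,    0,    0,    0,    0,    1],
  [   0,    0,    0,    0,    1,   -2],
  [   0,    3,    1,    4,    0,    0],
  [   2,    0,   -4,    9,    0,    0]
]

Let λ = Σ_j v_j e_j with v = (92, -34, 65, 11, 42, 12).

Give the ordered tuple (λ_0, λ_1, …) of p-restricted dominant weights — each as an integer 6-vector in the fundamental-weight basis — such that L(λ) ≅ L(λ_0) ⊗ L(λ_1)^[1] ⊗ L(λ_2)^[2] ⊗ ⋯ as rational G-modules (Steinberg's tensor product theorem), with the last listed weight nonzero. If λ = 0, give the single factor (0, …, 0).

Compute c_i = Σ_j M_{ij} v_j with v = (92, -34, 65, 11, 42, 12):
  c_1 = (2)·(92) + (1)·(-34) + (-4)·(65) + (10)·(11) + (0)·(42) + (0)·(12) = 0
  c_2 = (1)·(92) + (0)·(-34) + (-2)·(65) + (4)·(11) + (0)·(42) + (0)·(12) = 6
  c_3 = (0)·(92) + (0)·(-34) + (0)·(65) + (0)·(11) + (0)·(42) + (1)·(12) = 12
  c_4 = (0)·(92) + (0)·(-34) + (0)·(65) + (0)·(11) + (1)·(42) + (-2)·(12) = 18
  c_5 = (0)·(92) + (3)·(-34) + (1)·(65) + (4)·(11) + (0)·(42) + (0)·(12) = 7
  c_6 = (2)·(92) + (0)·(-34) + (-4)·(65) + (9)·(11) + (0)·(42) + (0)·(12) = 23
Base-5 expansion of each c_i:
  c_1 = 0
  c_2 = 6 = 1·5^0 + 1·5^1
  c_3 = 12 = 2·5^0 + 2·5^1
  c_4 = 18 = 3·5^0 + 3·5^1
  c_5 = 7 = 2·5^0 + 1·5^1
  c_6 = 23 = 3·5^0 + 4·5^1
λ_0 = (0, 1, 2, 3, 2, 3)
λ_1 = (0, 1, 2, 3, 1, 4)

((0, 1, 2, 3, 2, 3), (0, 1, 2, 3, 1, 4))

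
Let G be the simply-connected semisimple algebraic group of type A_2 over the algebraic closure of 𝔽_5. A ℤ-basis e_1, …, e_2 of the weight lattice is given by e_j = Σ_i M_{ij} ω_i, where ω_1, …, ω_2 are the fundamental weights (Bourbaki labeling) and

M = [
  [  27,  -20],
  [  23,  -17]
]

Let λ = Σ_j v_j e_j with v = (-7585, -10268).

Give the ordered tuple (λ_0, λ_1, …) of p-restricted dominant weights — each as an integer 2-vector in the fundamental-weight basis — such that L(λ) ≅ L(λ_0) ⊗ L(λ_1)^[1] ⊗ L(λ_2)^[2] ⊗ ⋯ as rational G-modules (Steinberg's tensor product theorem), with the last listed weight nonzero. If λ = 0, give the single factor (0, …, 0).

Compute c_i = Σ_j M_{ij} v_j with v = (-7585, -10268):
  c_1 = 27*-7585 + -20*-10268 = 565
  c_2 = 23*-7585 + -17*-10268 = 101
Expand coordinatewise in base 5:
  c_1 = 565 = 0·5^0 + 3·5^1 + 2·5^2 + 4·5^3
  c_2 = 101 = 1·5^0 + 0·5^1 + 4·5^2
Factor λ_0 = (0, 1)
Factor λ_1 = (3, 0)
Factor λ_2 = (2, 4)
Factor λ_3 = (4, 0)

((0, 1), (3, 0), (2, 4), (4, 0))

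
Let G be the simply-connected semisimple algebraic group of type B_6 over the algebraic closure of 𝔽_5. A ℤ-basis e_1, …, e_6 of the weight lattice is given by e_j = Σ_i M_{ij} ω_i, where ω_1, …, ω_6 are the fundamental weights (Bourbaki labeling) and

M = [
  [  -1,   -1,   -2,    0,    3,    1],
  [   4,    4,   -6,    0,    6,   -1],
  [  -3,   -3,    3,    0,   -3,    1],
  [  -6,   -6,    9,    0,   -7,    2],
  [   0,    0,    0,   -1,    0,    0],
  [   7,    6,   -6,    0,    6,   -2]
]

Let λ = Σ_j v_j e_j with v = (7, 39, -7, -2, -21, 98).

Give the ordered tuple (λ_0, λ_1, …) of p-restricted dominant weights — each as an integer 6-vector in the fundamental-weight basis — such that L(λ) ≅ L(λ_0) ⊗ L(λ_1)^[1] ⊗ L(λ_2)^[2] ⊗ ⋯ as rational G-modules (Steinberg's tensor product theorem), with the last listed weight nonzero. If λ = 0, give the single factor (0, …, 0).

((3, 2, 2, 4, 2, 3),)

ω-coordinates c = M·v, v = (7, 39, -7, -2, -21, 98):
  c_1 = (-1)·(7) + (-1)·(39) + (-2)·(-7) + (0)·(-2) + (3)·(-21) + 1·98 = 3
  c_2 = 4·7 + 4·39 + (-6)·(-7) + (0)·(-2) + (6)·(-21) + (-1)·(98) = 2
  c_3 = (-3)·(7) + (-3)·(39) + (3)·(-7) + (0)·(-2) + (-3)·(-21) + 1·98 = 2
  c_4 = (-6)·(7) + (-6)·(39) + (9)·(-7) + (0)·(-2) + (-7)·(-21) + 2·98 = 4
  c_5 = 0·7 + 0·39 + (0)·(-7) + (-1)·(-2) + (0)·(-21) + 0·98 = 2
  c_6 = 7·7 + 6·39 + (-6)·(-7) + (0)·(-2) + (6)·(-21) + (-2)·(98) = 3
Writing each c_i in base p = 5:
  c_1 = 3 = 3·5^0
  c_2 = 2 = 2·5^0
  c_3 = 2 = 2·5^0
  c_4 = 4 = 4·5^0
  c_5 = 2 = 2·5^0
  c_6 = 3 = 3·5^0
Factor λ_0 = (3, 2, 2, 4, 2, 3)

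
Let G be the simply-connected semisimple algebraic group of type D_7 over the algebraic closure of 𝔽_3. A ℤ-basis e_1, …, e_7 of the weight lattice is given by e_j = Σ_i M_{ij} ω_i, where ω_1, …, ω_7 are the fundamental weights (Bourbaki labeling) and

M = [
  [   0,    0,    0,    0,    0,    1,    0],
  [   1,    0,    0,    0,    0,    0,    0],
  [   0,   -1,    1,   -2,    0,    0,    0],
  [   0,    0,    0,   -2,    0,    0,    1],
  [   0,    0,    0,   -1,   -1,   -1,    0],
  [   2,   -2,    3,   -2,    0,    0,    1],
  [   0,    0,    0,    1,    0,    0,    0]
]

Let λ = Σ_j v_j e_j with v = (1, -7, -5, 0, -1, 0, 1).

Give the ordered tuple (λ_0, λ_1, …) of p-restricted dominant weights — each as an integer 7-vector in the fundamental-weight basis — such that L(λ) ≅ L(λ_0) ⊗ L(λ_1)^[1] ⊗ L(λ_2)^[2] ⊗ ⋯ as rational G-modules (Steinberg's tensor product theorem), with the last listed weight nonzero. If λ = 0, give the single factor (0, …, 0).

((0, 1, 2, 1, 1, 2, 0),)

Compute c_i = Σ_j M_{ij} v_j with v = (1, -7, -5, 0, -1, 0, 1):
  c_1 = 0·1 + (0)·(-7) + (0)·(-5) + 0·0 + (0)·(-1) + 1·0 + 0·1 = 0
  c_2 = 1·1 + (0)·(-7) + (0)·(-5) + 0·0 + (0)·(-1) + 0·0 + 0·1 = 1
  c_3 = 0·1 + (-1)·(-7) + (1)·(-5) + (-2)·(0) + (0)·(-1) + 0·0 + 0·1 = 2
  c_4 = 0·1 + (0)·(-7) + (0)·(-5) + (-2)·(0) + (0)·(-1) + 0·0 + 1·1 = 1
  c_5 = 0·1 + (0)·(-7) + (0)·(-5) + (-1)·(0) + (-1)·(-1) + (-1)·(0) + 0·1 = 1
  c_6 = 2·1 + (-2)·(-7) + (3)·(-5) + (-2)·(0) + (0)·(-1) + 0·0 + 1·1 = 2
  c_7 = 0·1 + (0)·(-7) + (0)·(-5) + 1·0 + (0)·(-1) + 0·0 + 0·1 = 0
Expand coordinatewise in base 3:
  c_1 = 0
  c_2 = 1 = 1·3^0
  c_3 = 2 = 2·3^0
  c_4 = 1 = 1·3^0
  c_5 = 1 = 1·3^0
  c_6 = 2 = 2·3^0
  c_7 = 0
λ_0 = (0, 1, 2, 1, 1, 2, 0)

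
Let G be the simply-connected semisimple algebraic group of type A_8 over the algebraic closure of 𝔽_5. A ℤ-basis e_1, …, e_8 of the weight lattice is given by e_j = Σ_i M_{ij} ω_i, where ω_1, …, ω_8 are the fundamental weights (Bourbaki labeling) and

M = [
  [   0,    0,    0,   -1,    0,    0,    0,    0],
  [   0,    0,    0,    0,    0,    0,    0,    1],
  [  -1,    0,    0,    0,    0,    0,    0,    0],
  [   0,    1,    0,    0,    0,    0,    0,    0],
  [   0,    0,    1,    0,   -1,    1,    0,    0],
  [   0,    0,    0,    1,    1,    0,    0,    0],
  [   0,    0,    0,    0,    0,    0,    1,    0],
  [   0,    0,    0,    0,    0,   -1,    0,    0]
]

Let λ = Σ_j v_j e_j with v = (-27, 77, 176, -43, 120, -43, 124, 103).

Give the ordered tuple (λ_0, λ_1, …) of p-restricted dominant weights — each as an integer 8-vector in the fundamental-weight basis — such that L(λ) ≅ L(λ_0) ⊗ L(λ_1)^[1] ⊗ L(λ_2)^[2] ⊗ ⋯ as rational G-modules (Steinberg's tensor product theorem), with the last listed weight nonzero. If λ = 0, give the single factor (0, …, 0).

((3, 3, 2, 2, 3, 2, 4, 3), (3, 0, 0, 0, 2, 0, 4, 3), (1, 4, 1, 3, 0, 3, 4, 1))

In the fundamental-weight basis, λ has coordinates c = M·v (v = (-27, 77, 176, -43, 120, -43, 124, 103)):
  c_1 = 0*-27 + 0*77 + 0*176 + -1*-43 + 0*120 + 0*-43 + 0*124 + 0*103 = 43
  c_2 = 0*-27 + 0*77 + 0*176 + 0*-43 + 0*120 + 0*-43 + 0*124 + 1*103 = 103
  c_3 = -1*-27 + 0*77 + 0*176 + 0*-43 + 0*120 + 0*-43 + 0*124 + 0*103 = 27
  c_4 = 0*-27 + 1*77 + 0*176 + 0*-43 + 0*120 + 0*-43 + 0*124 + 0*103 = 77
  c_5 = 0*-27 + 0*77 + 1*176 + 0*-43 + -1*120 + 1*-43 + 0*124 + 0*103 = 13
  c_6 = 0*-27 + 0*77 + 0*176 + 1*-43 + 1*120 + 0*-43 + 0*124 + 0*103 = 77
  c_7 = 0*-27 + 0*77 + 0*176 + 0*-43 + 0*120 + 0*-43 + 1*124 + 0*103 = 124
  c_8 = 0*-27 + 0*77 + 0*176 + 0*-43 + 0*120 + -1*-43 + 0*124 + 0*103 = 43
Base-5 expansion of each c_i:
  c_1 = 43 = 3·5^0 + 3·5^1 + 1·5^2
  c_2 = 103 = 3·5^0 + 0·5^1 + 4·5^2
  c_3 = 27 = 2·5^0 + 0·5^1 + 1·5^2
  c_4 = 77 = 2·5^0 + 0·5^1 + 3·5^2
  c_5 = 13 = 3·5^0 + 2·5^1
  c_6 = 77 = 2·5^0 + 0·5^1 + 3·5^2
  c_7 = 124 = 4·5^0 + 4·5^1 + 4·5^2
  c_8 = 43 = 3·5^0 + 3·5^1 + 1·5^2
Factor λ_0 = (3, 3, 2, 2, 3, 2, 4, 3)
Factor λ_1 = (3, 0, 0, 0, 2, 0, 4, 3)
Factor λ_2 = (1, 4, 1, 3, 0, 3, 4, 1)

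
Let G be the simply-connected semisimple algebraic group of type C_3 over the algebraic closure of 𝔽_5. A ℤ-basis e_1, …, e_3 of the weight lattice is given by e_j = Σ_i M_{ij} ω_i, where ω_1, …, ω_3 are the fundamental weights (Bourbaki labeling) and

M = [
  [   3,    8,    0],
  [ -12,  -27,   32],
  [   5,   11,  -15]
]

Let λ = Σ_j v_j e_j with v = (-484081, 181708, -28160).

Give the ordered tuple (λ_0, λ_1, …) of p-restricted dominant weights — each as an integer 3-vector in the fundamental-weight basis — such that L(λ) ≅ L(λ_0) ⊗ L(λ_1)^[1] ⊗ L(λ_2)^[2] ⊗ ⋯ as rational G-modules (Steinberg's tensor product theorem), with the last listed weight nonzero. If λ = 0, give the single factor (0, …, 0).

((1, 1, 3), (4, 2, 1), (1, 4, 1), (1, 3, 1), (2, 2, 1))

Converting to the ω-basis (c_i = row i of M dotted with v = (-484081, 181708, -28160)):
  c_1 = 3*-484081 + 8*181708 + 0*-28160 = 1421
  c_2 = -12*-484081 + -27*181708 + 32*-28160 = 1736
  c_3 = 5*-484081 + 11*181708 + -15*-28160 = 783
Expand coordinatewise in base 5:
  c_1 = 1421 = 1·5^0 + 4·5^1 + 1·5^2 + 1·5^3 + 2·5^4
  c_2 = 1736 = 1·5^0 + 2·5^1 + 4·5^2 + 3·5^3 + 2·5^4
  c_3 = 783 = 3·5^0 + 1·5^1 + 1·5^2 + 1·5^3 + 1·5^4
λ_0 = (1, 1, 3)
λ_1 = (4, 2, 1)
λ_2 = (1, 4, 1)
λ_3 = (1, 3, 1)
λ_4 = (2, 2, 1)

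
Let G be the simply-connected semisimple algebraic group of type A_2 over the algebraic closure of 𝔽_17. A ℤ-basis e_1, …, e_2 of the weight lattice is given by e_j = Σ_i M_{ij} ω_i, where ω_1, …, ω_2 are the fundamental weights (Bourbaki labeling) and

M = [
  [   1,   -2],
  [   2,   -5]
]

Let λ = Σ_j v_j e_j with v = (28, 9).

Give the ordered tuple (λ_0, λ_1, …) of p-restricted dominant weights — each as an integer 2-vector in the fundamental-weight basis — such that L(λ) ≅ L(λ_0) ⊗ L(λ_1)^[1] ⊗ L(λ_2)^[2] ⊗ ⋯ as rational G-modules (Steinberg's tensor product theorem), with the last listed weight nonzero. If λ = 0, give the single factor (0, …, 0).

((10, 11),)

Compute c_i = Σ_j M_{ij} v_j with v = (28, 9):
  c_1 = 1*28 + -2*9 = 10
  c_2 = 2*28 + -5*9 = 11
Expand coordinatewise in base 17:
  c_1 = 10 = 10·17^0
  c_2 = 11 = 11·17^0
p-restricted factor λ_0 = (10, 11)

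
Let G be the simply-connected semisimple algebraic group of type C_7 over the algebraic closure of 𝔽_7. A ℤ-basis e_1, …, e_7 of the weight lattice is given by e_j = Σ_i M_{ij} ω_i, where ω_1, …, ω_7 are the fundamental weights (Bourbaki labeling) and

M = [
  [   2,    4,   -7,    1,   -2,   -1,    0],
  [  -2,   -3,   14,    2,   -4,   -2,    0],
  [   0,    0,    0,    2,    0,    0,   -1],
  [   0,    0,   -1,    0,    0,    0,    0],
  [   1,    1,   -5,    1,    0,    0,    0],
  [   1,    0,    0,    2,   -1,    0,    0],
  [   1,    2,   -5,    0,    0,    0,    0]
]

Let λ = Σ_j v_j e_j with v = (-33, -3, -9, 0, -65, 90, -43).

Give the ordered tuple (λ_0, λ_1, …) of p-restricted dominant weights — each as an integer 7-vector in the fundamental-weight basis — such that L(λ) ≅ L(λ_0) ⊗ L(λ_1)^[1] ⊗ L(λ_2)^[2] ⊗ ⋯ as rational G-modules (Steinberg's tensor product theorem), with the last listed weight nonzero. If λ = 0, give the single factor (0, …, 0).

((4, 1, 1, 2, 2, 4, 6), (3, 4, 6, 1, 1, 4, 0))

In the fundamental-weight basis, λ has coordinates c = M·v (v = (-33, -3, -9, 0, -65, 90, -43)):
  c_1 = 2*-33 + 4*-3 + -7*-9 + 1*0 + -2*-65 + -1*90 + 0*-43 = 25
  c_2 = -2*-33 + -3*-3 + 14*-9 + 2*0 + -4*-65 + -2*90 + 0*-43 = 29
  c_3 = 0*-33 + 0*-3 + 0*-9 + 2*0 + 0*-65 + 0*90 + -1*-43 = 43
  c_4 = 0*-33 + 0*-3 + -1*-9 + 0*0 + 0*-65 + 0*90 + 0*-43 = 9
  c_5 = 1*-33 + 1*-3 + -5*-9 + 1*0 + 0*-65 + 0*90 + 0*-43 = 9
  c_6 = 1*-33 + 0*-3 + 0*-9 + 2*0 + -1*-65 + 0*90 + 0*-43 = 32
  c_7 = 1*-33 + 2*-3 + -5*-9 + 0*0 + 0*-65 + 0*90 + 0*-43 = 6
p = 7; digits c_i = Σ_j d_{ij}·7^j, 0 ≤ d_{ij} < 7:
  c_1 = 25 = 4·7^0 + 3·7^1
  c_2 = 29 = 1·7^0 + 4·7^1
  c_3 = 43 = 1·7^0 + 6·7^1
  c_4 = 9 = 2·7^0 + 1·7^1
  c_5 = 9 = 2·7^0 + 1·7^1
  c_6 = 32 = 4·7^0 + 4·7^1
  c_7 = 6 = 6·7^0
p-restricted factor λ_0 = (4, 1, 1, 2, 2, 4, 6)
p-restricted factor λ_1 = (3, 4, 6, 1, 1, 4, 0)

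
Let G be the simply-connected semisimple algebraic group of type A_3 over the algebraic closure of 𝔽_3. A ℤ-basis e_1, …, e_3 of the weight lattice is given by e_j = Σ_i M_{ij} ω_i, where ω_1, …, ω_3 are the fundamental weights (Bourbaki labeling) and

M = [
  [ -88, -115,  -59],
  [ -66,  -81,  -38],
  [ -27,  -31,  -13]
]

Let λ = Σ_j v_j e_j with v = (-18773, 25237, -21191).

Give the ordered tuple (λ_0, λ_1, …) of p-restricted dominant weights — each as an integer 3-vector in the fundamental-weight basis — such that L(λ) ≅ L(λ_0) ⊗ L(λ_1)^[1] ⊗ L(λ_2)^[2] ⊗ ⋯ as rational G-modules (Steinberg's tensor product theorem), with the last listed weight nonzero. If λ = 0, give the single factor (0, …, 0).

((2, 1, 1), (0, 2, 2), (1, 2, 0), (1, 2, 0))

In the fundamental-weight basis, λ has coordinates c = M·v (v = (-18773, 25237, -21191)):
  c_1 = -88*-18773 + -115*25237 + -59*-21191 = 38
  c_2 = -66*-18773 + -81*25237 + -38*-21191 = 79
  c_3 = -27*-18773 + -31*25237 + -13*-21191 = 7
Base-3 expansion of each c_i:
  c_1 = 38 = 2·3^0 + 0·3^1 + 1·3^2 + 1·3^3
  c_2 = 79 = 1·3^0 + 2·3^1 + 2·3^2 + 2·3^3
  c_3 = 7 = 1·3^0 + 2·3^1
p-restricted factor λ_0 = (2, 1, 1)
p-restricted factor λ_1 = (0, 2, 2)
p-restricted factor λ_2 = (1, 2, 0)
p-restricted factor λ_3 = (1, 2, 0)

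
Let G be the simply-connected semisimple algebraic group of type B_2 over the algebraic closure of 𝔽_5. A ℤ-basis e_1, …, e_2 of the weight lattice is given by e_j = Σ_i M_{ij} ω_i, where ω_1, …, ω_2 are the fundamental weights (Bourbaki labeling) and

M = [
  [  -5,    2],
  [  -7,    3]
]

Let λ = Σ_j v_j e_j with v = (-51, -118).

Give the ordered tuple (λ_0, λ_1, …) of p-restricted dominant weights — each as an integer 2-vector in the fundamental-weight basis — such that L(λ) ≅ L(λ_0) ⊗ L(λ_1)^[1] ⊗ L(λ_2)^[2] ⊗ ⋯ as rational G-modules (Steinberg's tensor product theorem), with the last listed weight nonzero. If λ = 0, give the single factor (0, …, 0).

Converting to the ω-basis (c_i = row i of M dotted with v = (-51, -118)):
  c_1 = (-5)·(-51) + (2)·(-118) = 19
  c_2 = (-7)·(-51) + (3)·(-118) = 3
Expand coordinatewise in base 5:
  c_1 = 19 = 4·5^0 + 3·5^1
  c_2 = 3 = 3·5^0
p-restricted factor λ_0 = (4, 3)
p-restricted factor λ_1 = (3, 0)

((4, 3), (3, 0))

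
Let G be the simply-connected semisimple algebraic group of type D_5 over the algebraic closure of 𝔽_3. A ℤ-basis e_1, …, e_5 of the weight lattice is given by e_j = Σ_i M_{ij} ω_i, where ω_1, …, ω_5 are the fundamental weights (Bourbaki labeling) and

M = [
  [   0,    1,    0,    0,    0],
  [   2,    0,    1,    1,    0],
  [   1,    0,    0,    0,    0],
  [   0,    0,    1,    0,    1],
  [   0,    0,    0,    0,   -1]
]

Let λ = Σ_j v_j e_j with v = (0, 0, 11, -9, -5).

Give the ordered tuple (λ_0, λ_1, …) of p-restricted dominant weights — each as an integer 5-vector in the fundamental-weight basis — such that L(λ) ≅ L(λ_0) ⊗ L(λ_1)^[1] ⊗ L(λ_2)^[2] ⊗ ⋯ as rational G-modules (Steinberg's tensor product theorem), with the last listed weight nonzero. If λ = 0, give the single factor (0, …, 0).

ω-coordinates c = M·v, v = (0, 0, 11, -9, -5):
  c_1 = 0·0 + 1·0 + 0·11 + (0)·(-9) + (0)·(-5) = 0
  c_2 = 2·0 + 0·0 + 1·11 + (1)·(-9) + (0)·(-5) = 2
  c_3 = 1·0 + 0·0 + 0·11 + (0)·(-9) + (0)·(-5) = 0
  c_4 = 0·0 + 0·0 + 1·11 + (0)·(-9) + (1)·(-5) = 6
  c_5 = 0·0 + 0·0 + 0·11 + (0)·(-9) + (-1)·(-5) = 5
p = 3; digits c_i = Σ_j d_{ij}·3^j, 0 ≤ d_{ij} < 3:
  c_1 = 0
  c_2 = 2 = 2·3^0
  c_3 = 0
  c_4 = 6 = 0·3^0 + 2·3^1
  c_5 = 5 = 2·3^0 + 1·3^1
λ_0 = (0, 2, 0, 0, 2)
λ_1 = (0, 0, 0, 2, 1)

((0, 2, 0, 0, 2), (0, 0, 0, 2, 1))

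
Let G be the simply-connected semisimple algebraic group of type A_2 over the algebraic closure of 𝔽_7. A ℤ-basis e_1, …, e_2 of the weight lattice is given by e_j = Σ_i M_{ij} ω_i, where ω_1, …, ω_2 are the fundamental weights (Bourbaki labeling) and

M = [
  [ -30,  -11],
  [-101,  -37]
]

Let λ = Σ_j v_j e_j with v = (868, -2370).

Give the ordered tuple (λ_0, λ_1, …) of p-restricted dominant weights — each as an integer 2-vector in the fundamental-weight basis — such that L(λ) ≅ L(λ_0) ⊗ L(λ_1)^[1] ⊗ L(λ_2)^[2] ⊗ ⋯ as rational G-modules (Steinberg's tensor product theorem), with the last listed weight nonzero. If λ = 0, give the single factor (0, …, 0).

((2, 1), (4, 3))

Compute c_i = Σ_j M_{ij} v_j with v = (868, -2370):
  c_1 = -30*868 + -11*-2370 = 30
  c_2 = -101*868 + -37*-2370 = 22
p = 7; digits c_i = Σ_j d_{ij}·7^j, 0 ≤ d_{ij} < 7:
  c_1 = 30 = 2·7^0 + 4·7^1
  c_2 = 22 = 1·7^0 + 3·7^1
p-restricted factor λ_0 = (2, 1)
p-restricted factor λ_1 = (4, 3)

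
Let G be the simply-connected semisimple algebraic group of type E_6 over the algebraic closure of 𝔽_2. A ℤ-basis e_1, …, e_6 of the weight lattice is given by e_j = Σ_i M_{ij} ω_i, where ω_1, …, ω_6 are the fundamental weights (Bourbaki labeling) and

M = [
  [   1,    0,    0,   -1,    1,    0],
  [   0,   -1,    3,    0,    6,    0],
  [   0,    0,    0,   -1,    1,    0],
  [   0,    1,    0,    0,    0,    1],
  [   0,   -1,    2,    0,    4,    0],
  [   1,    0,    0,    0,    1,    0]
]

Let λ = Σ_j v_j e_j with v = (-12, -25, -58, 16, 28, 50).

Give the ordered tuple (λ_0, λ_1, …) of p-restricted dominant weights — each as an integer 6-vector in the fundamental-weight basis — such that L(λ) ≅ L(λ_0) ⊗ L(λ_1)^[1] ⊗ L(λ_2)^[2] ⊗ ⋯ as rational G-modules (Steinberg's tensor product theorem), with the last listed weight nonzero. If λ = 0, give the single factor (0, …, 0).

ω-coordinates c = M·v, v = (-12, -25, -58, 16, 28, 50):
  c_1 = 1*-12 + 0*-25 + 0*-58 + -1*16 + 1*28 + 0*50 = 0
  c_2 = 0*-12 + -1*-25 + 3*-58 + 0*16 + 6*28 + 0*50 = 19
  c_3 = 0*-12 + 0*-25 + 0*-58 + -1*16 + 1*28 + 0*50 = 12
  c_4 = 0*-12 + 1*-25 + 0*-58 + 0*16 + 0*28 + 1*50 = 25
  c_5 = 0*-12 + -1*-25 + 2*-58 + 0*16 + 4*28 + 0*50 = 21
  c_6 = 1*-12 + 0*-25 + 0*-58 + 0*16 + 1*28 + 0*50 = 16
Writing each c_i in base p = 2:
  c_1 = 0
  c_2 = 19 = 1·2^0 + 1·2^1 + 0·2^2 + 0·2^3 + 1·2^4
  c_3 = 12 = 0·2^0 + 0·2^1 + 1·2^2 + 1·2^3
  c_4 = 25 = 1·2^0 + 0·2^1 + 0·2^2 + 1·2^3 + 1·2^4
  c_5 = 21 = 1·2^0 + 0·2^1 + 1·2^2 + 0·2^3 + 1·2^4
  c_6 = 16 = 0·2^0 + 0·2^1 + 0·2^2 + 0·2^3 + 1·2^4
p-restricted factor λ_0 = (0, 1, 0, 1, 1, 0)
p-restricted factor λ_1 = (0, 1, 0, 0, 0, 0)
p-restricted factor λ_2 = (0, 0, 1, 0, 1, 0)
p-restricted factor λ_3 = (0, 0, 1, 1, 0, 0)
p-restricted factor λ_4 = (0, 1, 0, 1, 1, 1)

((0, 1, 0, 1, 1, 0), (0, 1, 0, 0, 0, 0), (0, 0, 1, 0, 1, 0), (0, 0, 1, 1, 0, 0), (0, 1, 0, 1, 1, 1))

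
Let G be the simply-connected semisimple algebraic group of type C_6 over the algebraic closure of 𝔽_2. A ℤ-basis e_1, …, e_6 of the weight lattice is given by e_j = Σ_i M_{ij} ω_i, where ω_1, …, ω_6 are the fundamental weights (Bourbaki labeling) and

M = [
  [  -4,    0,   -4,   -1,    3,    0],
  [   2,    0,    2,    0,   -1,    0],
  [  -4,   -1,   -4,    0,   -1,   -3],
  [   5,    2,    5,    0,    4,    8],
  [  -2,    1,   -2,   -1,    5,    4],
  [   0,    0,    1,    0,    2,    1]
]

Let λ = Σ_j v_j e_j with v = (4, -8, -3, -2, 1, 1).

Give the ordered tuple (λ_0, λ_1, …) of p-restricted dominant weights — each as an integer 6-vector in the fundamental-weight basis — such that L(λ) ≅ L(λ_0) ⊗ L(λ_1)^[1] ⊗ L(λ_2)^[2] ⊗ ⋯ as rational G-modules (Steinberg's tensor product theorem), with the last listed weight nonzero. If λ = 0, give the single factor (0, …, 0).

In the fundamental-weight basis, λ has coordinates c = M·v (v = (4, -8, -3, -2, 1, 1)):
  c_1 = (-4)·(4) + (0)·(-8) + (-4)·(-3) + (-1)·(-2) + 3·1 + 0·1 = 1
  c_2 = 2·4 + (0)·(-8) + (2)·(-3) + (0)·(-2) + (-1)·(1) + 0·1 = 1
  c_3 = (-4)·(4) + (-1)·(-8) + (-4)·(-3) + (0)·(-2) + (-1)·(1) + (-3)·(1) = 0
  c_4 = 5·4 + (2)·(-8) + (5)·(-3) + (0)·(-2) + 4·1 + 8·1 = 1
  c_5 = (-2)·(4) + (1)·(-8) + (-2)·(-3) + (-1)·(-2) + 5·1 + 4·1 = 1
  c_6 = 0·4 + (0)·(-8) + (1)·(-3) + (0)·(-2) + 2·1 + 1·1 = 0
Base-2 expansion of each c_i:
  c_1 = 1 = 1·2^0
  c_2 = 1 = 1·2^0
  c_3 = 0
  c_4 = 1 = 1·2^0
  c_5 = 1 = 1·2^0
  c_6 = 0
λ_0 = (1, 1, 0, 1, 1, 0)

((1, 1, 0, 1, 1, 0),)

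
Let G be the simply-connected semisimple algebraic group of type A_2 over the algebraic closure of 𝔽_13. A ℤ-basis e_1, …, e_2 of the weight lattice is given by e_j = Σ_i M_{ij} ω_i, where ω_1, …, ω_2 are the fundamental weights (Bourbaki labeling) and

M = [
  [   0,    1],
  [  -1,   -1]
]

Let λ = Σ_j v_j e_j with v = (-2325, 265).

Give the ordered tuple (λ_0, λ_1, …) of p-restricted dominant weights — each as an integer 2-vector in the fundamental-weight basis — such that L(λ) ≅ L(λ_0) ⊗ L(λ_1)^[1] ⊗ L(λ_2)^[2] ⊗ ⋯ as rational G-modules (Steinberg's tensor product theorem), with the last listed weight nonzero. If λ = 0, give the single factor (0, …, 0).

In the fundamental-weight basis, λ has coordinates c = M·v (v = (-2325, 265)):
  c_1 = 0*-2325 + 1*265 = 265
  c_2 = -1*-2325 + -1*265 = 2060
Expand coordinatewise in base 13:
  c_1 = 265 = 5·13^0 + 7·13^1 + 1·13^2
  c_2 = 2060 = 6·13^0 + 2·13^1 + 12·13^2
Factor λ_0 = (5, 6)
Factor λ_1 = (7, 2)
Factor λ_2 = (1, 12)

((5, 6), (7, 2), (1, 12))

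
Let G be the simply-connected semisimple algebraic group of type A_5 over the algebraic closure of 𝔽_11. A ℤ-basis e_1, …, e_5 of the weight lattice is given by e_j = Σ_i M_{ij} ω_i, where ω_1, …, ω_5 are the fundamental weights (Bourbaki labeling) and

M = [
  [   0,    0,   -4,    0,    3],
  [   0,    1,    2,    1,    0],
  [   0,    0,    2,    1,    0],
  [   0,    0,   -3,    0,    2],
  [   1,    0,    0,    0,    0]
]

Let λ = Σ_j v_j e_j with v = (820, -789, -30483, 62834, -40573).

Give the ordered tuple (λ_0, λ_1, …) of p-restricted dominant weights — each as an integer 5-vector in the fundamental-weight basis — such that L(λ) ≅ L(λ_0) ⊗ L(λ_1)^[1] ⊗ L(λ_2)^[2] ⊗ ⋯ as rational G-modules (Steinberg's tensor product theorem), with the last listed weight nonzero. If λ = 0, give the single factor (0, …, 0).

Converting to the ω-basis (c_i = row i of M dotted with v = (820, -789, -30483, 62834, -40573)):
  c_1 = (0)·(820) + (0)·(-789) + (-4)·(-30483) + (0)·(62834) + (3)·(-40573) = 213
  c_2 = (0)·(820) + (1)·(-789) + (2)·(-30483) + (1)·(62834) + (0)·(-40573) = 1079
  c_3 = (0)·(820) + (0)·(-789) + (2)·(-30483) + (1)·(62834) + (0)·(-40573) = 1868
  c_4 = (0)·(820) + (0)·(-789) + (-3)·(-30483) + (0)·(62834) + (2)·(-40573) = 10303
  c_5 = (1)·(820) + (0)·(-789) + (0)·(-30483) + (0)·(62834) + (0)·(-40573) = 820
p = 11; digits c_i = Σ_j d_{ij}·11^j, 0 ≤ d_{ij} < 11:
  c_1 = 213 = 4·11^0 + 8·11^1 + 1·11^2
  c_2 = 1079 = 1·11^0 + 10·11^1 + 8·11^2
  c_3 = 1868 = 9·11^0 + 4·11^1 + 4·11^2 + 1·11^3
  c_4 = 10303 = 7·11^0 + 1·11^1 + 8·11^2 + 7·11^3
  c_5 = 820 = 6·11^0 + 8·11^1 + 6·11^2
p-restricted factor λ_0 = (4, 1, 9, 7, 6)
p-restricted factor λ_1 = (8, 10, 4, 1, 8)
p-restricted factor λ_2 = (1, 8, 4, 8, 6)
p-restricted factor λ_3 = (0, 0, 1, 7, 0)

((4, 1, 9, 7, 6), (8, 10, 4, 1, 8), (1, 8, 4, 8, 6), (0, 0, 1, 7, 0))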